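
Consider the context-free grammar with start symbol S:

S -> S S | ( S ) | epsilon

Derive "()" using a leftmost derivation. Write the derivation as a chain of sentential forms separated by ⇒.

S⇒SS⇒SSS⇒(S)SS⇒()SS⇒()S⇒()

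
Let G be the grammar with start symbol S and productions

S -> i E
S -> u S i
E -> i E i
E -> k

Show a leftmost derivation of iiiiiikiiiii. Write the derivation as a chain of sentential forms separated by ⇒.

S ⇒ iE   [S -> i E]
iE ⇒ iiEi   [E -> i E i]
iiEi ⇒ iiiEii   [E -> i E i]
iiiEii ⇒ iiiiEiii   [E -> i E i]
iiiiEiii ⇒ iiiiiEiiii   [E -> i E i]
iiiiiEiiii ⇒ iiiiiiEiiiii   [E -> i E i]
iiiiiiEiiiii ⇒ iiiiiikiiiii   [E -> k]

S ⇒ iE ⇒ iiEi ⇒ iiiEii ⇒ iiiiEiii ⇒ iiiiiEiiii ⇒ iiiiiiEiiiii ⇒ iiiiiikiiiii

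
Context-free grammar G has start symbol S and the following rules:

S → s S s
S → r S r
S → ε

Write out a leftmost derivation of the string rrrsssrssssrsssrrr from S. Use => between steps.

S => rSr => rrSrr => rrrSrrr => rrrsSsrrr => rrrssSssrrr => rrrsssSsssrrr => rrrsssrSrsssrrr => rrrsssrsSsrsssrrr => rrrsssrssSssrsssrrr => rrrsssrssssrsssrrr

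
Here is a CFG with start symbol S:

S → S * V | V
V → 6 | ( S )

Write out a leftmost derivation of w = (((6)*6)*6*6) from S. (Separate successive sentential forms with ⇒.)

S⇒V⇒(S)⇒(S*V)⇒(S*V*V)⇒(V*V*V)⇒((S)*V*V)⇒((S*V)*V*V)⇒((V*V)*V*V)⇒(((S)*V)*V*V)⇒(((V)*V)*V*V)⇒(((6)*V)*V*V)⇒(((6)*6)*V*V)⇒(((6)*6)*6*V)⇒(((6)*6)*6*6)

S ⇒ V   [S → V]
V ⇒ (S)   [V → ( S )]
(S) ⇒ (S*V)   [S → S * V]
(S*V) ⇒ (S*V*V)   [S → S * V]
(S*V*V) ⇒ (V*V*V)   [S → V]
(V*V*V) ⇒ ((S)*V*V)   [V → ( S )]
((S)*V*V) ⇒ ((S*V)*V*V)   [S → S * V]
((S*V)*V*V) ⇒ ((V*V)*V*V)   [S → V]
((V*V)*V*V) ⇒ (((S)*V)*V*V)   [V → ( S )]
(((S)*V)*V*V) ⇒ (((V)*V)*V*V)   [S → V]
(((V)*V)*V*V) ⇒ (((6)*V)*V*V)   [V → 6]
(((6)*V)*V*V) ⇒ (((6)*6)*V*V)   [V → 6]
(((6)*6)*V*V) ⇒ (((6)*6)*6*V)   [V → 6]
(((6)*6)*6*V) ⇒ (((6)*6)*6*6)   [V → 6]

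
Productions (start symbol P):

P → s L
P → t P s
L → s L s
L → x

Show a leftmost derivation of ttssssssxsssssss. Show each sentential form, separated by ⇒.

P ⇒ tPs   [P → t P s]
tPs ⇒ ttPss   [P → t P s]
ttPss ⇒ ttsLss   [P → s L]
ttsLss ⇒ ttssLsss   [L → s L s]
ttssLsss ⇒ ttsssLssss   [L → s L s]
ttsssLssss ⇒ ttssssLsssss   [L → s L s]
ttssssLsssss ⇒ ttsssssLssssss   [L → s L s]
ttsssssLssssss ⇒ ttssssssLsssssss   [L → s L s]
ttssssssLsssssss ⇒ ttssssssxsssssss   [L → x]

P⇒tPs⇒ttPss⇒ttsLss⇒ttssLsss⇒ttsssLssss⇒ttssssLsssss⇒ttsssssLssssss⇒ttssssssLsssssss⇒ttssssssxsssssss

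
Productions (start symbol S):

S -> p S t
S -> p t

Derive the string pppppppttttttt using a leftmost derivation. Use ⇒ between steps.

S ⇒ pSt   [S -> p S t]
pSt ⇒ ppStt   [S -> p S t]
ppStt ⇒ pppSttt   [S -> p S t]
pppSttt ⇒ ppppStttt   [S -> p S t]
ppppStttt ⇒ pppppSttttt   [S -> p S t]
pppppSttttt ⇒ ppppppStttttt   [S -> p S t]
ppppppStttttt ⇒ pppppppttttttt   [S -> p t]

S⇒pSt⇒ppStt⇒pppSttt⇒ppppStttt⇒pppppSttttt⇒ppppppStttttt⇒pppppppttttttt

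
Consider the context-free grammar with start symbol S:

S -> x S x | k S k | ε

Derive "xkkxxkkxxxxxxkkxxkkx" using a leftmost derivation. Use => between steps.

S => xSx   [S -> x S x]
xSx => xkSkx   [S -> k S k]
xkSkx => xkkSkkx   [S -> k S k]
xkkSkkx => xkkxSxkkx   [S -> x S x]
xkkxSxkkx => xkkxxSxxkkx   [S -> x S x]
xkkxxSxxkkx => xkkxxkSkxxkkx   [S -> k S k]
xkkxxkSkxxkkx => xkkxxkkSkkxxkkx   [S -> k S k]
xkkxxkkSkkxxkkx => xkkxxkkxSxkkxxkkx   [S -> x S x]
xkkxxkkxSxkkxxkkx => xkkxxkkxxSxxkkxxkkx   [S -> x S x]
xkkxxkkxxSxxkkxxkkx => xkkxxkkxxxSxxxkkxxkkx   [S -> x S x]
xkkxxkkxxxSxxxkkxxkkx => xkkxxkkxxxxxxkkxxkkx   [S -> ε]

S=>xSx=>xkSkx=>xkkSkkx=>xkkxSxkkx=>xkkxxSxxkkx=>xkkxxkSkxxkkx=>xkkxxkkSkkxxkkx=>xkkxxkkxSxkkxxkkx=>xkkxxkkxxSxxkkxxkkx=>xkkxxkkxxxSxxxkkxxkkx=>xkkxxkkxxxxxxkkxxkkx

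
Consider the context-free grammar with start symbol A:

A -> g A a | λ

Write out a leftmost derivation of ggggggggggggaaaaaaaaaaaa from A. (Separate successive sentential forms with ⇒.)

A⇒gAa⇒ggAaa⇒gggAaaa⇒ggggAaaaa⇒gggggAaaaaa⇒ggggggAaaaaaa⇒gggggggAaaaaaaa⇒ggggggggAaaaaaaaa⇒gggggggggAaaaaaaaaa⇒ggggggggggAaaaaaaaaaa⇒gggggggggggAaaaaaaaaaaa⇒ggggggggggggAaaaaaaaaaaaa⇒ggggggggggggaaaaaaaaaaaa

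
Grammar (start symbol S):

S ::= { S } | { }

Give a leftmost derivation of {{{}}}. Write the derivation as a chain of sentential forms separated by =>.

S => {S}   [S ::= { S }]
{S} => {{S}}   [S ::= { S }]
{{S}} => {{{}}}   [S ::= { }]

S=>{S}=>{{S}}=>{{{}}}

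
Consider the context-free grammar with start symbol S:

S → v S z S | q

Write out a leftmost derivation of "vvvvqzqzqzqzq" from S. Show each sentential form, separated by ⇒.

S ⇒ vSzS   [S → v S z S]
vSzS ⇒ vvSzSzS   [S → v S z S]
vvSzSzS ⇒ vvvSzSzSzS   [S → v S z S]
vvvSzSzSzS ⇒ vvvvSzSzSzSzS   [S → v S z S]
vvvvSzSzSzSzS ⇒ vvvvqzSzSzSzS   [S → q]
vvvvqzSzSzSzS ⇒ vvvvqzqzSzSzS   [S → q]
vvvvqzqzSzSzS ⇒ vvvvqzqzqzSzS   [S → q]
vvvvqzqzqzSzS ⇒ vvvvqzqzqzqzS   [S → q]
vvvvqzqzqzqzS ⇒ vvvvqzqzqzqzq   [S → q]

S ⇒ vSzS ⇒ vvSzSzS ⇒ vvvSzSzSzS ⇒ vvvvSzSzSzSzS ⇒ vvvvqzSzSzSzS ⇒ vvvvqzqzSzSzS ⇒ vvvvqzqzqzSzS ⇒ vvvvqzqzqzqzS ⇒ vvvvqzqzqzqzq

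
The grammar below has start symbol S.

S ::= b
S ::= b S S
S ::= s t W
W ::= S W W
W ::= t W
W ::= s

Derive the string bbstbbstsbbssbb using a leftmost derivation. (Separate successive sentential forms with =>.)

S => bSS => bbSSS => bbstWSS => bbstSWWSS => bbstbSSWWSS => bbstbbSSSWWSS => bbstbbstWSSWWSS => bbstbbstsSSWWSS => bbstbbstsbSWWSS => bbstbbstsbbWWSS => bbstbbstsbbsWSS => bbstbbstsbbssSS => bbstbbstsbbssbS => bbstbbstsbbssbb

S => bSS   [S ::= b S S]
bSS => bbSSS   [S ::= b S S]
bbSSS => bbstWSS   [S ::= s t W]
bbstWSS => bbstSWWSS   [W ::= S W W]
bbstSWWSS => bbstbSSWWSS   [S ::= b S S]
bbstbSSWWSS => bbstbbSSSWWSS   [S ::= b S S]
bbstbbSSSWWSS => bbstbbstWSSWWSS   [S ::= s t W]
bbstbbstWSSWWSS => bbstbbstsSSWWSS   [W ::= s]
bbstbbstsSSWWSS => bbstbbstsbSWWSS   [S ::= b]
bbstbbstsbSWWSS => bbstbbstsbbWWSS   [S ::= b]
bbstbbstsbbWWSS => bbstbbstsbbsWSS   [W ::= s]
bbstbbstsbbsWSS => bbstbbstsbbssSS   [W ::= s]
bbstbbstsbbssSS => bbstbbstsbbssbS   [S ::= b]
bbstbbstsbbssbS => bbstbbstsbbssbb   [S ::= b]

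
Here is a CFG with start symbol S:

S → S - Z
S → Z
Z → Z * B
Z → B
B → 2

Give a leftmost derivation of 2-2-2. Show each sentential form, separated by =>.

S => S-Z => S-Z-Z => Z-Z-Z => B-Z-Z => 2-Z-Z => 2-B-Z => 2-2-Z => 2-2-B => 2-2-2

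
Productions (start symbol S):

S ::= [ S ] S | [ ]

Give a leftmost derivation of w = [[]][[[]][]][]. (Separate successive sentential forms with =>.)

S => [S]S => [[]]S => [[]][S]S => [[]][[S]S]S => [[]][[[]]S]S => [[]][[[]][]]S => [[]][[[]][]][]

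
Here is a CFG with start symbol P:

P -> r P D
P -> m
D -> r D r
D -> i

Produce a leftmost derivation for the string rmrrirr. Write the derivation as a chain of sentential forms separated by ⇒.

P⇒rPD⇒rmD⇒rmrDr⇒rmrrDrr⇒rmrrirr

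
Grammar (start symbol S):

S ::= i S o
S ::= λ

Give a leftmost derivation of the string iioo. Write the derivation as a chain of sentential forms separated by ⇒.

S ⇒ iSo ⇒ iiSoo ⇒ iioo

S ⇒ iSo   [S ::= i S o]
iSo ⇒ iiSoo   [S ::= i S o]
iiSoo ⇒ iioo   [S ::= λ]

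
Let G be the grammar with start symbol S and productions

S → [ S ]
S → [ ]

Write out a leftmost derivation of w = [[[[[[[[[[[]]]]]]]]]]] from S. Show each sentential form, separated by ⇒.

S ⇒ [S] ⇒ [[S]] ⇒ [[[S]]] ⇒ [[[[S]]]] ⇒ [[[[[S]]]]] ⇒ [[[[[[S]]]]]] ⇒ [[[[[[[S]]]]]]] ⇒ [[[[[[[[S]]]]]]]] ⇒ [[[[[[[[[S]]]]]]]]] ⇒ [[[[[[[[[[S]]]]]]]]]] ⇒ [[[[[[[[[[[]]]]]]]]]]]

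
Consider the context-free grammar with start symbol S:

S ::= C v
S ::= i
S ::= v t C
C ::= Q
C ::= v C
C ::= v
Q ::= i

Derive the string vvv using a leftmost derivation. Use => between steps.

S=>Cv=>vCv=>vvv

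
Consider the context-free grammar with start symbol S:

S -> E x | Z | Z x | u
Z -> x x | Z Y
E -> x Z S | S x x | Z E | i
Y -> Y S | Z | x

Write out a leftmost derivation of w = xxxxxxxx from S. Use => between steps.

S=>Zx=>ZYx=>ZYYx=>ZYYYx=>ZYYYYx=>ZYYYYYx=>xxYYYYYx=>xxxYYYYx=>xxxxYYYx=>xxxxxYYx=>xxxxxxYx=>xxxxxxxx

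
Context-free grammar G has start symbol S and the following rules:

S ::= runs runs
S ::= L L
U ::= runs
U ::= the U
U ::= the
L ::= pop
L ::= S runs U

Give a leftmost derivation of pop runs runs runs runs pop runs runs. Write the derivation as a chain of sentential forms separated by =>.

S => L L   [S ::= L L]
L L => pop L   [L ::= pop]
pop L => pop S runs U   [L ::= S runs U]
pop S runs U => pop L L runs U   [S ::= L L]
pop L L runs U => pop S runs U L runs U   [L ::= S runs U]
pop S runs U L runs U => pop runs runs runs U L runs U   [S ::= runs runs]
pop runs runs runs U L runs U => pop runs runs runs runs L runs U   [U ::= runs]
pop runs runs runs runs L runs U => pop runs runs runs runs pop runs U   [L ::= pop]
pop runs runs runs runs pop runs U => pop runs runs runs runs pop runs runs   [U ::= runs]

S => L L => pop L => pop S runs U => pop L L runs U => pop S runs U L runs U => pop runs runs runs U L runs U => pop runs runs runs runs L runs U => pop runs runs runs runs pop runs U => pop runs runs runs runs pop runs runs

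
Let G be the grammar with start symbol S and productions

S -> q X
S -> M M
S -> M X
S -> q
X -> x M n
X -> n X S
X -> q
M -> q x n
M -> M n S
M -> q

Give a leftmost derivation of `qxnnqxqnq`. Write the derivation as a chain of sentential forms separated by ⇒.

S ⇒ MX ⇒ MnSX ⇒ qxnnSX ⇒ qxnnMXX ⇒ qxnnqXX ⇒ qxnnqxMnX ⇒ qxnnqxqnX ⇒ qxnnqxqnq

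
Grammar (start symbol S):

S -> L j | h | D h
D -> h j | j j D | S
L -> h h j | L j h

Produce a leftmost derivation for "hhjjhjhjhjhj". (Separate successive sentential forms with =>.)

S => Lj   [S -> L j]
Lj => Ljhj   [L -> L j h]
Ljhj => Ljhjhj   [L -> L j h]
Ljhjhj => Ljhjhjhj   [L -> L j h]
Ljhjhjhj => Ljhjhjhjhj   [L -> L j h]
Ljhjhjhjhj => hhjjhjhjhjhj   [L -> h h j]

S => Lj => Ljhj => Ljhjhj => Ljhjhjhj => Ljhjhjhjhj => hhjjhjhjhjhj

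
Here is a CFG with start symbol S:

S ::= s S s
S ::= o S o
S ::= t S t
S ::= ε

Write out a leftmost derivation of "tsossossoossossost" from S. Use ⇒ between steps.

S ⇒ tSt   [S ::= t S t]
tSt ⇒ tsSst   [S ::= s S s]
tsSst ⇒ tsoSost   [S ::= o S o]
tsoSost ⇒ tsosSsost   [S ::= s S s]
tsosSsost ⇒ tsossSssost   [S ::= s S s]
tsossSssost ⇒ tsossoSossost   [S ::= o S o]
tsossoSossost ⇒ tsossosSsossost   [S ::= s S s]
tsossosSsossost ⇒ tsossossSssossost   [S ::= s S s]
tsossossSssossost ⇒ tsossossoSossossost   [S ::= o S o]
tsossossoSossossost ⇒ tsossossoossossost   [S ::= ε]

S ⇒ tSt ⇒ tsSst ⇒ tsoSost ⇒ tsosSsost ⇒ tsossSssost ⇒ tsossoSossost ⇒ tsossosSsossost ⇒ tsossossSssossost ⇒ tsossossoSossossost ⇒ tsossossoossossost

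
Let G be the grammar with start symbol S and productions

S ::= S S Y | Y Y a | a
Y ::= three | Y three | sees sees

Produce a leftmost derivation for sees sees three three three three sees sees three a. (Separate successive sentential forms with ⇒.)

S ⇒ Y Y a   [S ::= Y Y a]
Y Y a ⇒ Y three Y a   [Y ::= Y three]
Y three Y a ⇒ Y three three Y a   [Y ::= Y three]
Y three three Y a ⇒ Y three three three Y a   [Y ::= Y three]
Y three three three Y a ⇒ Y three three three three Y a   [Y ::= Y three]
Y three three three three Y a ⇒ sees sees three three three three Y a   [Y ::= sees sees]
sees sees three three three three Y a ⇒ sees sees three three three three Y three a   [Y ::= Y three]
sees sees three three three three Y three a ⇒ sees sees three three three three sees sees three a   [Y ::= sees sees]

S ⇒ Y Y a ⇒ Y three Y a ⇒ Y three three Y a ⇒ Y three three three Y a ⇒ Y three three three three Y a ⇒ sees sees three three three three Y a ⇒ sees sees three three three three Y three a ⇒ sees sees three three three three sees sees three a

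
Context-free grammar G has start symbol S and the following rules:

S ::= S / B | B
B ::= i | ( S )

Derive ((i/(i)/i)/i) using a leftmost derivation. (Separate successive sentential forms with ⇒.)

S ⇒ B ⇒ (S) ⇒ (S/B) ⇒ (B/B) ⇒ ((S)/B) ⇒ ((S/B)/B) ⇒ ((S/B/B)/B) ⇒ ((B/B/B)/B) ⇒ ((i/B/B)/B) ⇒ ((i/(S)/B)/B) ⇒ ((i/(B)/B)/B) ⇒ ((i/(i)/B)/B) ⇒ ((i/(i)/i)/B) ⇒ ((i/(i)/i)/i)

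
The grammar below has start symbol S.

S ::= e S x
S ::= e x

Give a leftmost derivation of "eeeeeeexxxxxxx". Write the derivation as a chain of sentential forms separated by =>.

S => eSx => eeSxx => eeeSxxx => eeeeSxxxx => eeeeeSxxxxx => eeeeeeSxxxxxx => eeeeeeexxxxxxx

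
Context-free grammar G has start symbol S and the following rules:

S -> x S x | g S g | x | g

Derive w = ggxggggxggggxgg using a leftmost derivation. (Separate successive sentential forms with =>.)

S => gSg => ggSgg => ggxSxgg => ggxgSgxgg => ggxggSggxgg => ggxgggSgggxgg => ggxggggSggggxgg => ggxggggxggggxgg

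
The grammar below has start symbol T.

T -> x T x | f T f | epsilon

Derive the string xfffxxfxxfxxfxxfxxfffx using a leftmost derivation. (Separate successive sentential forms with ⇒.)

T⇒xTx⇒xfTfx⇒xffTffx⇒xfffTfffx⇒xfffxTxfffx⇒xfffxxTxxfffx⇒xfffxxfTfxxfffx⇒xfffxxfxTxfxxfffx⇒xfffxxfxxTxxfxxfffx⇒xfffxxfxxfTfxxfxxfffx⇒xfffxxfxxfxTxfxxfxxfffx⇒xfffxxfxxfxxfxxfxxfffx

T ⇒ xTx   [T -> x T x]
xTx ⇒ xfTfx   [T -> f T f]
xfTfx ⇒ xffTffx   [T -> f T f]
xffTffx ⇒ xfffTfffx   [T -> f T f]
xfffTfffx ⇒ xfffxTxfffx   [T -> x T x]
xfffxTxfffx ⇒ xfffxxTxxfffx   [T -> x T x]
xfffxxTxxfffx ⇒ xfffxxfTfxxfffx   [T -> f T f]
xfffxxfTfxxfffx ⇒ xfffxxfxTxfxxfffx   [T -> x T x]
xfffxxfxTxfxxfffx ⇒ xfffxxfxxTxxfxxfffx   [T -> x T x]
xfffxxfxxTxxfxxfffx ⇒ xfffxxfxxfTfxxfxxfffx   [T -> f T f]
xfffxxfxxfTfxxfxxfffx ⇒ xfffxxfxxfxTxfxxfxxfffx   [T -> x T x]
xfffxxfxxfxTxfxxfxxfffx ⇒ xfffxxfxxfxxfxxfxxfffx   [T -> epsilon]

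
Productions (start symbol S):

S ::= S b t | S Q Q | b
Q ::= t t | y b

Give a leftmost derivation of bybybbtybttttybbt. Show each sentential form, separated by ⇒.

S ⇒ Sbt ⇒ SQQbt ⇒ SQQQQbt ⇒ SbtQQQQbt ⇒ SQQbtQQQQbt ⇒ bQQbtQQQQbt ⇒ bybQbtQQQQbt ⇒ bybybbtQQQQbt ⇒ bybybbtybQQQbt ⇒ bybybbtybttQQbt ⇒ bybybbtybttttQbt ⇒ bybybbtybttttybbt

S ⇒ Sbt   [S ::= S b t]
Sbt ⇒ SQQbt   [S ::= S Q Q]
SQQbt ⇒ SQQQQbt   [S ::= S Q Q]
SQQQQbt ⇒ SbtQQQQbt   [S ::= S b t]
SbtQQQQbt ⇒ SQQbtQQQQbt   [S ::= S Q Q]
SQQbtQQQQbt ⇒ bQQbtQQQQbt   [S ::= b]
bQQbtQQQQbt ⇒ bybQbtQQQQbt   [Q ::= y b]
bybQbtQQQQbt ⇒ bybybbtQQQQbt   [Q ::= y b]
bybybbtQQQQbt ⇒ bybybbtybQQQbt   [Q ::= y b]
bybybbtybQQQbt ⇒ bybybbtybttQQbt   [Q ::= t t]
bybybbtybttQQbt ⇒ bybybbtybttttQbt   [Q ::= t t]
bybybbtybttttQbt ⇒ bybybbtybttttybbt   [Q ::= y b]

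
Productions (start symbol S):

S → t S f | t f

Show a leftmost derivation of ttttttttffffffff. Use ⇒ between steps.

S ⇒ tSf ⇒ ttSff ⇒ tttSfff ⇒ ttttSffff ⇒ tttttSfffff ⇒ ttttttSffffff ⇒ tttttttSfffffff ⇒ ttttttttffffffff

S ⇒ tSf   [S → t S f]
tSf ⇒ ttSff   [S → t S f]
ttSff ⇒ tttSfff   [S → t S f]
tttSfff ⇒ ttttSffff   [S → t S f]
ttttSffff ⇒ tttttSfffff   [S → t S f]
tttttSfffff ⇒ ttttttSffffff   [S → t S f]
ttttttSffffff ⇒ tttttttSfffffff   [S → t S f]
tttttttSfffffff ⇒ ttttttttffffffff   [S → t f]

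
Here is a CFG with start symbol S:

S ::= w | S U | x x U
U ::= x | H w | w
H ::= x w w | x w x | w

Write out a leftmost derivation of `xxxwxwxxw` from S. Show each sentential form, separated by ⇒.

S ⇒ SU ⇒ SUU ⇒ SUUU ⇒ xxUUUU ⇒ xxHwUUU ⇒ xxxwxwUUU ⇒ xxxwxwxUU ⇒ xxxwxwxxU ⇒ xxxwxwxxw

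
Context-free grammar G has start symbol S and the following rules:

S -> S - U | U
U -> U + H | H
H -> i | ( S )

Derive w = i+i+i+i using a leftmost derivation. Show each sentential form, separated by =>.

S => U => U+H => U+H+H => U+H+H+H => H+H+H+H => i+H+H+H => i+i+H+H => i+i+i+H => i+i+i+i

S => U   [S -> U]
U => U+H   [U -> U + H]
U+H => U+H+H   [U -> U + H]
U+H+H => U+H+H+H   [U -> U + H]
U+H+H+H => H+H+H+H   [U -> H]
H+H+H+H => i+H+H+H   [H -> i]
i+H+H+H => i+i+H+H   [H -> i]
i+i+H+H => i+i+i+H   [H -> i]
i+i+i+H => i+i+i+i   [H -> i]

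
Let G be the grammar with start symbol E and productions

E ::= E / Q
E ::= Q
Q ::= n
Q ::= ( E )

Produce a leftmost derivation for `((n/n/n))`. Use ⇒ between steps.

E ⇒ Q ⇒ (E) ⇒ (Q) ⇒ ((E)) ⇒ ((E/Q)) ⇒ ((E/Q/Q)) ⇒ ((Q/Q/Q)) ⇒ ((n/Q/Q)) ⇒ ((n/n/Q)) ⇒ ((n/n/n))

E ⇒ Q   [E ::= Q]
Q ⇒ (E)   [Q ::= ( E )]
(E) ⇒ (Q)   [E ::= Q]
(Q) ⇒ ((E))   [Q ::= ( E )]
((E)) ⇒ ((E/Q))   [E ::= E / Q]
((E/Q)) ⇒ ((E/Q/Q))   [E ::= E / Q]
((E/Q/Q)) ⇒ ((Q/Q/Q))   [E ::= Q]
((Q/Q/Q)) ⇒ ((n/Q/Q))   [Q ::= n]
((n/Q/Q)) ⇒ ((n/n/Q))   [Q ::= n]
((n/n/Q)) ⇒ ((n/n/n))   [Q ::= n]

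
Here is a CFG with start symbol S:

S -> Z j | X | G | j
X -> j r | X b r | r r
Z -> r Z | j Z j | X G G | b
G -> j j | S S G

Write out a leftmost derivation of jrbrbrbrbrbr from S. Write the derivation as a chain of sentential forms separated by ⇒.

S⇒X⇒Xbr⇒Xbrbr⇒Xbrbrbr⇒Xbrbrbrbr⇒Xbrbrbrbrbr⇒jrbrbrbrbrbr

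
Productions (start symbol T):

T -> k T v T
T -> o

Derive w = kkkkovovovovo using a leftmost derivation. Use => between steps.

T => kTvT   [T -> k T v T]
kTvT => kkTvTvT   [T -> k T v T]
kkTvTvT => kkkTvTvTvT   [T -> k T v T]
kkkTvTvTvT => kkkkTvTvTvTvT   [T -> k T v T]
kkkkTvTvTvTvT => kkkkovTvTvTvT   [T -> o]
kkkkovTvTvTvT => kkkkovovTvTvT   [T -> o]
kkkkovovTvTvT => kkkkovovovTvT   [T -> o]
kkkkovovovTvT => kkkkovovovovT   [T -> o]
kkkkovovovovT => kkkkovovovovo   [T -> o]

T=>kTvT=>kkTvTvT=>kkkTvTvTvT=>kkkkTvTvTvTvT=>kkkkovTvTvTvT=>kkkkovovTvTvT=>kkkkovovovTvT=>kkkkovovovovT=>kkkkovovovovo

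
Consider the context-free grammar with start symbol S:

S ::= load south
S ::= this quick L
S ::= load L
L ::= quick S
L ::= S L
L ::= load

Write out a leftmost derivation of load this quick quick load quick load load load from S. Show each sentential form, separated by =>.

S => load L => load S L => load this quick L L => load this quick quick S L => load this quick quick load L L => load this quick quick load quick S L => load this quick quick load quick load L L => load this quick quick load quick load load L => load this quick quick load quick load load load

S => load L   [S ::= load L]
load L => load S L   [L ::= S L]
load S L => load this quick L L   [S ::= this quick L]
load this quick L L => load this quick quick S L   [L ::= quick S]
load this quick quick S L => load this quick quick load L L   [S ::= load L]
load this quick quick load L L => load this quick quick load quick S L   [L ::= quick S]
load this quick quick load quick S L => load this quick quick load quick load L L   [S ::= load L]
load this quick quick load quick load L L => load this quick quick load quick load load L   [L ::= load]
load this quick quick load quick load load L => load this quick quick load quick load load load   [L ::= load]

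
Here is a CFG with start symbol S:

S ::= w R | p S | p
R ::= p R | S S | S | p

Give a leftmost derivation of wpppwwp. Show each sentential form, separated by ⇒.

S ⇒ wR ⇒ wpR ⇒ wppR ⇒ wpppR ⇒ wpppS ⇒ wpppwR ⇒ wpppwS ⇒ wpppwwR ⇒ wpppwwp

S ⇒ wR   [S ::= w R]
wR ⇒ wpR   [R ::= p R]
wpR ⇒ wppR   [R ::= p R]
wppR ⇒ wpppR   [R ::= p R]
wpppR ⇒ wpppS   [R ::= S]
wpppS ⇒ wpppwR   [S ::= w R]
wpppwR ⇒ wpppwS   [R ::= S]
wpppwS ⇒ wpppwwR   [S ::= w R]
wpppwwR ⇒ wpppwwp   [R ::= p]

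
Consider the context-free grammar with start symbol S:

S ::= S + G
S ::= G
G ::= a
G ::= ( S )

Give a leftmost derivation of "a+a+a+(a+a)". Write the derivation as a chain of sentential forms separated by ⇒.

S⇒S+G⇒S+G+G⇒S+G+G+G⇒G+G+G+G⇒a+G+G+G⇒a+a+G+G⇒a+a+a+G⇒a+a+a+(S)⇒a+a+a+(S+G)⇒a+a+a+(G+G)⇒a+a+a+(a+G)⇒a+a+a+(a+a)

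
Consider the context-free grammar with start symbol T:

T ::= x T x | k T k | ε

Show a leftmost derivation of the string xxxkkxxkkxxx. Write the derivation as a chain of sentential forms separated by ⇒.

T ⇒ xTx   [T ::= x T x]
xTx ⇒ xxTxx   [T ::= x T x]
xxTxx ⇒ xxxTxxx   [T ::= x T x]
xxxTxxx ⇒ xxxkTkxxx   [T ::= k T k]
xxxkTkxxx ⇒ xxxkkTkkxxx   [T ::= k T k]
xxxkkTkkxxx ⇒ xxxkkxTxkkxxx   [T ::= x T x]
xxxkkxTxkkxxx ⇒ xxxkkxxkkxxx   [T ::= ε]

T ⇒ xTx ⇒ xxTxx ⇒ xxxTxxx ⇒ xxxkTkxxx ⇒ xxxkkTkkxxx ⇒ xxxkkxTxkkxxx ⇒ xxxkkxxkkxxx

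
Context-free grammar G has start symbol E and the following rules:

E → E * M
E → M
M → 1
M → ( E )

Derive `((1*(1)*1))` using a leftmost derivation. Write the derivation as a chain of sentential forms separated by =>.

E => M => (E) => (M) => ((E)) => ((E*M)) => ((E*M*M)) => ((M*M*M)) => ((1*M*M)) => ((1*(E)*M)) => ((1*(M)*M)) => ((1*(1)*M)) => ((1*(1)*1))

E => M   [E → M]
M => (E)   [M → ( E )]
(E) => (M)   [E → M]
(M) => ((E))   [M → ( E )]
((E)) => ((E*M))   [E → E * M]
((E*M)) => ((E*M*M))   [E → E * M]
((E*M*M)) => ((M*M*M))   [E → M]
((M*M*M)) => ((1*M*M))   [M → 1]
((1*M*M)) => ((1*(E)*M))   [M → ( E )]
((1*(E)*M)) => ((1*(M)*M))   [E → M]
((1*(M)*M)) => ((1*(1)*M))   [M → 1]
((1*(1)*M)) => ((1*(1)*1))   [M → 1]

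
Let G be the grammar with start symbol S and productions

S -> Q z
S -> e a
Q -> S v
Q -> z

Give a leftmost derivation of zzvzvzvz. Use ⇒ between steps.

S ⇒ Qz   [S -> Q z]
Qz ⇒ Svz   [Q -> S v]
Svz ⇒ Qzvz   [S -> Q z]
Qzvz ⇒ Svzvz   [Q -> S v]
Svzvz ⇒ Qzvzvz   [S -> Q z]
Qzvzvz ⇒ Svzvzvz   [Q -> S v]
Svzvzvz ⇒ Qzvzvzvz   [S -> Q z]
Qzvzvzvz ⇒ zzvzvzvz   [Q -> z]

S⇒Qz⇒Svz⇒Qzvz⇒Svzvz⇒Qzvzvz⇒Svzvzvz⇒Qzvzvzvz⇒zzvzvzvz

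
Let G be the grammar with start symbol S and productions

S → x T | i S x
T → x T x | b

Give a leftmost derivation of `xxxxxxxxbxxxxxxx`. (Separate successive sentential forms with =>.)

S=>xT=>xxTx=>xxxTxx=>xxxxTxxx=>xxxxxTxxxx=>xxxxxxTxxxxx=>xxxxxxxTxxxxxx=>xxxxxxxxTxxxxxxx=>xxxxxxxxbxxxxxxx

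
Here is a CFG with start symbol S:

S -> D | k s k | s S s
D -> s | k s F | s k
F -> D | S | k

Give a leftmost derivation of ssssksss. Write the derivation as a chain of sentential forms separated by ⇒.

S ⇒ sSs   [S -> s S s]
sSs ⇒ ssSss   [S -> s S s]
ssSss ⇒ sssSsss   [S -> s S s]
sssSsss ⇒ sssDsss   [S -> D]
sssDsss ⇒ ssssksss   [D -> s k]

S ⇒ sSs ⇒ ssSss ⇒ sssSsss ⇒ sssDsss ⇒ ssssksss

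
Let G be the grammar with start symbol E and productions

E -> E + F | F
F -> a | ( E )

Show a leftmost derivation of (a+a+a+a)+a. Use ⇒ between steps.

E⇒E+F⇒F+F⇒(E)+F⇒(E+F)+F⇒(E+F+F)+F⇒(E+F+F+F)+F⇒(F+F+F+F)+F⇒(a+F+F+F)+F⇒(a+a+F+F)+F⇒(a+a+a+F)+F⇒(a+a+a+a)+F⇒(a+a+a+a)+a

E ⇒ E+F   [E -> E + F]
E+F ⇒ F+F   [E -> F]
F+F ⇒ (E)+F   [F -> ( E )]
(E)+F ⇒ (E+F)+F   [E -> E + F]
(E+F)+F ⇒ (E+F+F)+F   [E -> E + F]
(E+F+F)+F ⇒ (E+F+F+F)+F   [E -> E + F]
(E+F+F+F)+F ⇒ (F+F+F+F)+F   [E -> F]
(F+F+F+F)+F ⇒ (a+F+F+F)+F   [F -> a]
(a+F+F+F)+F ⇒ (a+a+F+F)+F   [F -> a]
(a+a+F+F)+F ⇒ (a+a+a+F)+F   [F -> a]
(a+a+a+F)+F ⇒ (a+a+a+a)+F   [F -> a]
(a+a+a+a)+F ⇒ (a+a+a+a)+a   [F -> a]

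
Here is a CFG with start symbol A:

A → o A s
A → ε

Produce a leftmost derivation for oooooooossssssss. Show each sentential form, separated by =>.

A => oAs => ooAss => oooAsss => ooooAssss => oooooAsssss => ooooooAssssss => oooooooAsssssss => ooooooooAssssssss => oooooooossssssss

A => oAs   [A → o A s]
oAs => ooAss   [A → o A s]
ooAss => oooAsss   [A → o A s]
oooAsss => ooooAssss   [A → o A s]
ooooAssss => oooooAsssss   [A → o A s]
oooooAsssss => ooooooAssssss   [A → o A s]
ooooooAssssss => oooooooAsssssss   [A → o A s]
oooooooAsssssss => ooooooooAssssssss   [A → o A s]
ooooooooAssssssss => oooooooossssssss   [A → ε]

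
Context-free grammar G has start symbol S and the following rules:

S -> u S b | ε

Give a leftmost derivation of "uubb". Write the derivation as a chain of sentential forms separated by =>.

S => uSb => uuSbb => uubb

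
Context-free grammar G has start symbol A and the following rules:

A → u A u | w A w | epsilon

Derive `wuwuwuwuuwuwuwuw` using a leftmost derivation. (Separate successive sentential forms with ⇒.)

A ⇒ wAw   [A → w A w]
wAw ⇒ wuAuw   [A → u A u]
wuAuw ⇒ wuwAwuw   [A → w A w]
wuwAwuw ⇒ wuwuAuwuw   [A → u A u]
wuwuAuwuw ⇒ wuwuwAwuwuw   [A → w A w]
wuwuwAwuwuw ⇒ wuwuwuAuwuwuw   [A → u A u]
wuwuwuAuwuwuw ⇒ wuwuwuwAwuwuwuw   [A → w A w]
wuwuwuwAwuwuwuw ⇒ wuwuwuwuAuwuwuwuw   [A → u A u]
wuwuwuwuAuwuwuwuw ⇒ wuwuwuwuuwuwuwuw   [A → epsilon]

A⇒wAw⇒wuAuw⇒wuwAwuw⇒wuwuAuwuw⇒wuwuwAwuwuw⇒wuwuwuAuwuwuw⇒wuwuwuwAwuwuwuw⇒wuwuwuwuAuwuwuwuw⇒wuwuwuwuuwuwuwuw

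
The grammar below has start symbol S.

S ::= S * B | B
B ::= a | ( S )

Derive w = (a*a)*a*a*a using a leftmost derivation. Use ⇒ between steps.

S ⇒ S*B   [S ::= S * B]
S*B ⇒ S*B*B   [S ::= S * B]
S*B*B ⇒ S*B*B*B   [S ::= S * B]
S*B*B*B ⇒ B*B*B*B   [S ::= B]
B*B*B*B ⇒ (S)*B*B*B   [B ::= ( S )]
(S)*B*B*B ⇒ (S*B)*B*B*B   [S ::= S * B]
(S*B)*B*B*B ⇒ (B*B)*B*B*B   [S ::= B]
(B*B)*B*B*B ⇒ (a*B)*B*B*B   [B ::= a]
(a*B)*B*B*B ⇒ (a*a)*B*B*B   [B ::= a]
(a*a)*B*B*B ⇒ (a*a)*a*B*B   [B ::= a]
(a*a)*a*B*B ⇒ (a*a)*a*a*B   [B ::= a]
(a*a)*a*a*B ⇒ (a*a)*a*a*a   [B ::= a]

S ⇒ S*B ⇒ S*B*B ⇒ S*B*B*B ⇒ B*B*B*B ⇒ (S)*B*B*B ⇒ (S*B)*B*B*B ⇒ (B*B)*B*B*B ⇒ (a*B)*B*B*B ⇒ (a*a)*B*B*B ⇒ (a*a)*a*B*B ⇒ (a*a)*a*a*B ⇒ (a*a)*a*a*a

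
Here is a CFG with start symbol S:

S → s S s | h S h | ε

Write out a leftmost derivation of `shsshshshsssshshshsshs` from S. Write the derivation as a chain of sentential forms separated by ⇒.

S⇒sSs⇒shShs⇒shsSshs⇒shssSsshs⇒shsshShsshs⇒shsshsSshsshs⇒shsshshShshsshs⇒shsshshsSshshsshs⇒shsshshshShshshsshs⇒shsshshshsSshshshsshs⇒shsshshshssSsshshshsshs⇒shsshshshsssshshshsshs

S ⇒ sSs   [S → s S s]
sSs ⇒ shShs   [S → h S h]
shShs ⇒ shsSshs   [S → s S s]
shsSshs ⇒ shssSsshs   [S → s S s]
shssSsshs ⇒ shsshShsshs   [S → h S h]
shsshShsshs ⇒ shsshsSshsshs   [S → s S s]
shsshsSshsshs ⇒ shsshshShshsshs   [S → h S h]
shsshshShshsshs ⇒ shsshshsSshshsshs   [S → s S s]
shsshshsSshshsshs ⇒ shsshshshShshshsshs   [S → h S h]
shsshshshShshshsshs ⇒ shsshshshsSshshshsshs   [S → s S s]
shsshshshsSshshshsshs ⇒ shsshshshssSsshshshsshs   [S → s S s]
shsshshshssSsshshshsshs ⇒ shsshshshsssshshshsshs   [S → ε]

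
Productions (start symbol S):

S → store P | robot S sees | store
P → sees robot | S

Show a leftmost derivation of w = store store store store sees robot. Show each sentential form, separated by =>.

S => store P => store S => store store P => store store S => store store store P => store store store S => store store store store P => store store store store sees robot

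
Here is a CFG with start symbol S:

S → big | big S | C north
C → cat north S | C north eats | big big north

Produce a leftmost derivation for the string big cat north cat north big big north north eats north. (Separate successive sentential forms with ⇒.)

S ⇒ big S ⇒ big C north ⇒ big C north eats north ⇒ big cat north S north eats north ⇒ big cat north C north north eats north ⇒ big cat north cat north S north north eats north ⇒ big cat north cat north big S north north eats north ⇒ big cat north cat north big big north north eats north

S ⇒ big S   [S → big S]
big S ⇒ big C north   [S → C north]
big C north ⇒ big C north eats north   [C → C north eats]
big C north eats north ⇒ big cat north S north eats north   [C → cat north S]
big cat north S north eats north ⇒ big cat north C north north eats north   [S → C north]
big cat north C north north eats north ⇒ big cat north cat north S north north eats north   [C → cat north S]
big cat north cat north S north north eats north ⇒ big cat north cat north big S north north eats north   [S → big S]
big cat north cat north big S north north eats north ⇒ big cat north cat north big big north north eats north   [S → big]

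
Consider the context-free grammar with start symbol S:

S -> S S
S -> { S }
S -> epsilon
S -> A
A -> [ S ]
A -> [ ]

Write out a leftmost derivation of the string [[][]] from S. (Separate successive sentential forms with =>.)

S => SS => AS => [S]S => [SS]S => [AS]S => [[]S]S => [[]A]S => [[][]]S => [[][]]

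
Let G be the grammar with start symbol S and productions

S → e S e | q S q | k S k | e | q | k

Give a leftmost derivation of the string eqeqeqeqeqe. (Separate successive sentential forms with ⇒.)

S⇒eSe⇒eqSqe⇒eqeSeqe⇒eqeqSqeqe⇒eqeqeSeqeqe⇒eqeqeqeqeqe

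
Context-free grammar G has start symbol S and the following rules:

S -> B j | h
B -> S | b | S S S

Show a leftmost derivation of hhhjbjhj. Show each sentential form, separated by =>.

S=>Bj=>SSSj=>BjSSj=>SSSjSSj=>hSSjSSj=>hhSjSSj=>hhhjSSj=>hhhjBjSj=>hhhjbjSj=>hhhjbjhj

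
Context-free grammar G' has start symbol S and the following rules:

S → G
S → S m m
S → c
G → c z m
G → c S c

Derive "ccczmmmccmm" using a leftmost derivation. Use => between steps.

S=>Smm=>Gmm=>cScmm=>cGcmm=>ccSccmm=>ccSmmccmm=>ccGmmccmm=>ccczmmmccmm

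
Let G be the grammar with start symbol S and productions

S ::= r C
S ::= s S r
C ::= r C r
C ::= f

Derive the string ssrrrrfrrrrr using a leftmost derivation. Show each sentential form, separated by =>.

S=>sSr=>ssSrr=>ssrCrr=>ssrrCrrr=>ssrrrCrrrr=>ssrrrrCrrrrr=>ssrrrrfrrrrr

S => sSr   [S ::= s S r]
sSr => ssSrr   [S ::= s S r]
ssSrr => ssrCrr   [S ::= r C]
ssrCrr => ssrrCrrr   [C ::= r C r]
ssrrCrrr => ssrrrCrrrr   [C ::= r C r]
ssrrrCrrrr => ssrrrrCrrrrr   [C ::= r C r]
ssrrrrCrrrrr => ssrrrrfrrrrr   [C ::= f]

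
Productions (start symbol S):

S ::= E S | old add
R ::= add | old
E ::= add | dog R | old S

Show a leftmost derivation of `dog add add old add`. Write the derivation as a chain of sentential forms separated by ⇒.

S ⇒ E S ⇒ dog R S ⇒ dog add S ⇒ dog add E S ⇒ dog add add S ⇒ dog add add old add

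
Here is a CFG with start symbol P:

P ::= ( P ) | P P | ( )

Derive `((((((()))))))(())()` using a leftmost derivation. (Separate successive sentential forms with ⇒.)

P ⇒ PP   [P ::= P P]
PP ⇒ PPP   [P ::= P P]
PPP ⇒ (P)PP   [P ::= ( P )]
(P)PP ⇒ ((P))PP   [P ::= ( P )]
((P))PP ⇒ (((P)))PP   [P ::= ( P )]
(((P)))PP ⇒ ((((P))))PP   [P ::= ( P )]
((((P))))PP ⇒ (((((P)))))PP   [P ::= ( P )]
(((((P)))))PP ⇒ ((((((P))))))PP   [P ::= ( P )]
((((((P))))))PP ⇒ ((((((()))))))PP   [P ::= ( )]
((((((()))))))PP ⇒ ((((((()))))))(P)P   [P ::= ( P )]
((((((()))))))(P)P ⇒ ((((((()))))))(())P   [P ::= ( )]
((((((()))))))(())P ⇒ ((((((()))))))(())()   [P ::= ( )]

P ⇒ PP ⇒ PPP ⇒ (P)PP ⇒ ((P))PP ⇒ (((P)))PP ⇒ ((((P))))PP ⇒ (((((P)))))PP ⇒ ((((((P))))))PP ⇒ ((((((()))))))PP ⇒ ((((((()))))))(P)P ⇒ ((((((()))))))(())P ⇒ ((((((()))))))(())()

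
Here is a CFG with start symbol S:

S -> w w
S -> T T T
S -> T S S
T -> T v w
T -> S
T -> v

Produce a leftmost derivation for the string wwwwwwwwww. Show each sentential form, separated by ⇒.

S⇒TSS⇒SSS⇒TSSSS⇒SSSSS⇒wwSSSS⇒wwwwSSS⇒wwwwwwSS⇒wwwwwwwwS⇒wwwwwwwwww

S ⇒ TSS   [S -> T S S]
TSS ⇒ SSS   [T -> S]
SSS ⇒ TSSSS   [S -> T S S]
TSSSS ⇒ SSSSS   [T -> S]
SSSSS ⇒ wwSSSS   [S -> w w]
wwSSSS ⇒ wwwwSSS   [S -> w w]
wwwwSSS ⇒ wwwwwwSS   [S -> w w]
wwwwwwSS ⇒ wwwwwwwwS   [S -> w w]
wwwwwwwwS ⇒ wwwwwwwwww   [S -> w w]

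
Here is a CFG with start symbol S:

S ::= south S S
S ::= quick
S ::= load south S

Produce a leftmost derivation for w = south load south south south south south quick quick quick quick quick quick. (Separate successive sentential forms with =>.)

S => south S S => south load south S S => south load south south S S S => south load south south south S S S S => south load south south south south S S S S S => south load south south south south south S S S S S S => south load south south south south south quick S S S S S => south load south south south south south quick quick S S S S => south load south south south south south quick quick quick S S S => south load south south south south south quick quick quick quick S S => south load south south south south south quick quick quick quick quick S => south load south south south south south quick quick quick quick quick quick

S => south S S   [S ::= south S S]
south S S => south load south S S   [S ::= load south S]
south load south S S => south load south south S S S   [S ::= south S S]
south load south south S S S => south load south south south S S S S   [S ::= south S S]
south load south south south S S S S => south load south south south south S S S S S   [S ::= south S S]
south load south south south south S S S S S => south load south south south south south S S S S S S   [S ::= south S S]
south load south south south south south S S S S S S => south load south south south south south quick S S S S S   [S ::= quick]
south load south south south south south quick S S S S S => south load south south south south south quick quick S S S S   [S ::= quick]
south load south south south south south quick quick S S S S => south load south south south south south quick quick quick S S S   [S ::= quick]
south load south south south south south quick quick quick S S S => south load south south south south south quick quick quick quick S S   [S ::= quick]
south load south south south south south quick quick quick quick S S => south load south south south south south quick quick quick quick quick S   [S ::= quick]
south load south south south south south quick quick quick quick quick S => south load south south south south south quick quick quick quick quick quick   [S ::= quick]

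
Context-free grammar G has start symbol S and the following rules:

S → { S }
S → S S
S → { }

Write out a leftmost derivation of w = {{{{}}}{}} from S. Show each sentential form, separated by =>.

S => {S}   [S → { S }]
{S} => {SS}   [S → S S]
{SS} => {{S}S}   [S → { S }]
{{S}S} => {{{S}}S}   [S → { S }]
{{{S}}S} => {{{{}}}S}   [S → { }]
{{{{}}}S} => {{{{}}}{}}   [S → { }]

S=>{S}=>{SS}=>{{S}S}=>{{{S}}S}=>{{{{}}}S}=>{{{{}}}{}}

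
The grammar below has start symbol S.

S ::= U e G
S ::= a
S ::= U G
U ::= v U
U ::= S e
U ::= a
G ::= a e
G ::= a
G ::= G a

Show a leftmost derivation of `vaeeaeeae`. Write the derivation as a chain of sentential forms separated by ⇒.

S⇒UeG⇒vUeG⇒vSeeG⇒vUeGeeG⇒vSeeGeeG⇒vaeeGeeG⇒vaeeaeeG⇒vaeeaeeae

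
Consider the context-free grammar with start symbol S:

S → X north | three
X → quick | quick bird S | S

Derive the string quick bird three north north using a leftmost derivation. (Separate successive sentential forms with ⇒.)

S ⇒ X north ⇒ quick bird S north ⇒ quick bird X north north ⇒ quick bird S north north ⇒ quick bird three north north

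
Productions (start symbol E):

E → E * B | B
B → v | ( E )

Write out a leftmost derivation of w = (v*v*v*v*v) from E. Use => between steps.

E => B => (E) => (E*B) => (E*B*B) => (E*B*B*B) => (E*B*B*B*B) => (B*B*B*B*B) => (v*B*B*B*B) => (v*v*B*B*B) => (v*v*v*B*B) => (v*v*v*v*B) => (v*v*v*v*v)

E => B   [E → B]
B => (E)   [B → ( E )]
(E) => (E*B)   [E → E * B]
(E*B) => (E*B*B)   [E → E * B]
(E*B*B) => (E*B*B*B)   [E → E * B]
(E*B*B*B) => (E*B*B*B*B)   [E → E * B]
(E*B*B*B*B) => (B*B*B*B*B)   [E → B]
(B*B*B*B*B) => (v*B*B*B*B)   [B → v]
(v*B*B*B*B) => (v*v*B*B*B)   [B → v]
(v*v*B*B*B) => (v*v*v*B*B)   [B → v]
(v*v*v*B*B) => (v*v*v*v*B)   [B → v]
(v*v*v*v*B) => (v*v*v*v*v)   [B → v]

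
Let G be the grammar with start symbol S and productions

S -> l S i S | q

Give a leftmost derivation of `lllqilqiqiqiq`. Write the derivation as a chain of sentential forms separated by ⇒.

S ⇒ lSiS ⇒ llSiSiS ⇒ lllSiSiSiS ⇒ lllqiSiSiS ⇒ lllqilSiSiSiS ⇒ lllqilqiSiSiS ⇒ lllqilqiqiSiS ⇒ lllqilqiqiqiS ⇒ lllqilqiqiqiq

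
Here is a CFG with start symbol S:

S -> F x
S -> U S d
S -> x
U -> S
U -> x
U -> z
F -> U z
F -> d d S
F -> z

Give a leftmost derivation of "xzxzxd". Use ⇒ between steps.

S ⇒ USd ⇒ SSd ⇒ FxSd ⇒ UzxSd ⇒ xzxSd ⇒ xzxFxd ⇒ xzxzxd

S ⇒ USd   [S -> U S d]
USd ⇒ SSd   [U -> S]
SSd ⇒ FxSd   [S -> F x]
FxSd ⇒ UzxSd   [F -> U z]
UzxSd ⇒ xzxSd   [U -> x]
xzxSd ⇒ xzxFxd   [S -> F x]
xzxFxd ⇒ xzxzxd   [F -> z]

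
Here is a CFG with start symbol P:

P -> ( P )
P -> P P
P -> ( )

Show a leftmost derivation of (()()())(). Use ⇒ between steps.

P⇒PP⇒(P)P⇒(PP)P⇒(()P)P⇒(()PP)P⇒(()()P)P⇒(()()())P⇒(()()())()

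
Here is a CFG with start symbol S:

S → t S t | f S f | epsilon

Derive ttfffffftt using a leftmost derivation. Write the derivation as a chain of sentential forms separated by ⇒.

S ⇒ tSt ⇒ ttStt ⇒ ttfSftt ⇒ ttffSfftt ⇒ ttfffSffftt ⇒ ttfffffftt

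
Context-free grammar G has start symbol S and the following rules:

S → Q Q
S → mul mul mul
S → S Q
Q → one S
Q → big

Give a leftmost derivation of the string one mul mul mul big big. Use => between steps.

S => Q Q => one S Q => one S Q Q => one mul mul mul Q Q => one mul mul mul big Q => one mul mul mul big big

S => Q Q   [S → Q Q]
Q Q => one S Q   [Q → one S]
one S Q => one S Q Q   [S → S Q]
one S Q Q => one mul mul mul Q Q   [S → mul mul mul]
one mul mul mul Q Q => one mul mul mul big Q   [Q → big]
one mul mul mul big Q => one mul mul mul big big   [Q → big]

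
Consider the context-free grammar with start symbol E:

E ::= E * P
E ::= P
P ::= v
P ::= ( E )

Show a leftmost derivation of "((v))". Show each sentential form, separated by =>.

E => P   [E ::= P]
P => (E)   [P ::= ( E )]
(E) => (P)   [E ::= P]
(P) => ((E))   [P ::= ( E )]
((E)) => ((P))   [E ::= P]
((P)) => ((v))   [P ::= v]

E => P => (E) => (P) => ((E)) => ((P)) => ((v))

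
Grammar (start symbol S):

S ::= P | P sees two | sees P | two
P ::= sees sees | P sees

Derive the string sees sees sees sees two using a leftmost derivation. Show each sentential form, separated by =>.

S => P sees two => P sees sees two => sees sees sees sees two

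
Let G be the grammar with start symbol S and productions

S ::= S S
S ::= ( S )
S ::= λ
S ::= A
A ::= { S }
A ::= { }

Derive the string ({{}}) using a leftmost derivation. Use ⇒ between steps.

S⇒(S)⇒(A)⇒({S})⇒({A})⇒({{}})

S ⇒ (S)   [S ::= ( S )]
(S) ⇒ (A)   [S ::= A]
(A) ⇒ ({S})   [A ::= { S }]
({S}) ⇒ ({A})   [S ::= A]
({A}) ⇒ ({{}})   [A ::= { }]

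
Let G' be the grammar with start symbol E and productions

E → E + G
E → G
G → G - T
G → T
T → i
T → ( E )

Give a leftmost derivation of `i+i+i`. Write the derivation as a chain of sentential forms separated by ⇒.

E ⇒ E+G ⇒ E+G+G ⇒ G+G+G ⇒ T+G+G ⇒ i+G+G ⇒ i+T+G ⇒ i+i+G ⇒ i+i+T ⇒ i+i+i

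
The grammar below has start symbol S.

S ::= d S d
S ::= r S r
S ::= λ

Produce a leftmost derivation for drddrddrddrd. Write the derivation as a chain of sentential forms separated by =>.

S => dSd => drSrd => drdSdrd => drddSddrd => drddrSrddrd => drddrdSdrddrd => drddrddrddrd

S => dSd   [S ::= d S d]
dSd => drSrd   [S ::= r S r]
drSrd => drdSdrd   [S ::= d S d]
drdSdrd => drddSddrd   [S ::= d S d]
drddSddrd => drddrSrddrd   [S ::= r S r]
drddrSrddrd => drddrdSdrddrd   [S ::= d S d]
drddrdSdrddrd => drddrddrddrd   [S ::= λ]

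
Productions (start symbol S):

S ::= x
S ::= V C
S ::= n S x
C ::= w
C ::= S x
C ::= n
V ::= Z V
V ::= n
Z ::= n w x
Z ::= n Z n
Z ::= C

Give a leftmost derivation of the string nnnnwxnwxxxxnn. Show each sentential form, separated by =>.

S => VC => ZVC => CVC => SxVC => nSxxVC => nnSxxxVC => nnnSxxxxVC => nnnVCxxxxVC => nnnZVCxxxxVC => nnnnwxVCxxxxVC => nnnnwxnCxxxxVC => nnnnwxnwxxxxVC => nnnnwxnwxxxxnC => nnnnwxnwxxxxnn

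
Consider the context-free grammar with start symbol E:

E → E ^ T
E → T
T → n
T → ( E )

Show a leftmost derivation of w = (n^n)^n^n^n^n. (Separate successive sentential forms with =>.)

E=>E^T=>E^T^T=>E^T^T^T=>E^T^T^T^T=>T^T^T^T^T=>(E)^T^T^T^T=>(E^T)^T^T^T^T=>(T^T)^T^T^T^T=>(n^T)^T^T^T^T=>(n^n)^T^T^T^T=>(n^n)^n^T^T^T=>(n^n)^n^n^T^T=>(n^n)^n^n^n^T=>(n^n)^n^n^n^n

E => E^T   [E → E ^ T]
E^T => E^T^T   [E → E ^ T]
E^T^T => E^T^T^T   [E → E ^ T]
E^T^T^T => E^T^T^T^T   [E → E ^ T]
E^T^T^T^T => T^T^T^T^T   [E → T]
T^T^T^T^T => (E)^T^T^T^T   [T → ( E )]
(E)^T^T^T^T => (E^T)^T^T^T^T   [E → E ^ T]
(E^T)^T^T^T^T => (T^T)^T^T^T^T   [E → T]
(T^T)^T^T^T^T => (n^T)^T^T^T^T   [T → n]
(n^T)^T^T^T^T => (n^n)^T^T^T^T   [T → n]
(n^n)^T^T^T^T => (n^n)^n^T^T^T   [T → n]
(n^n)^n^T^T^T => (n^n)^n^n^T^T   [T → n]
(n^n)^n^n^T^T => (n^n)^n^n^n^T   [T → n]
(n^n)^n^n^n^T => (n^n)^n^n^n^n   [T → n]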